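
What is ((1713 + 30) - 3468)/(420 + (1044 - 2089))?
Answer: 69/25 ≈ 2.7600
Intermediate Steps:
((1713 + 30) - 3468)/(420 + (1044 - 2089)) = (1743 - 3468)/(420 - 1045) = -1725/(-625) = -1725*(-1/625) = 69/25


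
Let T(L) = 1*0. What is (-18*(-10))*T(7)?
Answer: 0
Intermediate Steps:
T(L) = 0
(-18*(-10))*T(7) = -18*(-10)*0 = 180*0 = 0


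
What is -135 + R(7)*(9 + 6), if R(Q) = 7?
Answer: -30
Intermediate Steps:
-135 + R(7)*(9 + 6) = -135 + 7*(9 + 6) = -135 + 7*15 = -135 + 105 = -30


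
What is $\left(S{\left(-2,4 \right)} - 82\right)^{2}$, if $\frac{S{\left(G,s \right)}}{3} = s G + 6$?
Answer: $7744$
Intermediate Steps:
$S{\left(G,s \right)} = 18 + 3 G s$ ($S{\left(G,s \right)} = 3 \left(s G + 6\right) = 3 \left(G s + 6\right) = 3 \left(6 + G s\right) = 18 + 3 G s$)
$\left(S{\left(-2,4 \right)} - 82\right)^{2} = \left(\left(18 + 3 \left(-2\right) 4\right) - 82\right)^{2} = \left(\left(18 - 24\right) - 82\right)^{2} = \left(-6 - 82\right)^{2} = \left(-88\right)^{2} = 7744$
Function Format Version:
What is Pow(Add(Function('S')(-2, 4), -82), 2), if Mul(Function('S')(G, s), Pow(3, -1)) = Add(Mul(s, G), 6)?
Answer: 7744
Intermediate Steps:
Function('S')(G, s) = Add(18, Mul(3, G, s)) (Function('S')(G, s) = Mul(3, Add(Mul(s, G), 6)) = Mul(3, Add(Mul(G, s), 6)) = Mul(3, Add(6, Mul(G, s))) = Add(18, Mul(3, G, s)))
Pow(Add(Function('S')(-2, 4), -82), 2) = Pow(Add(Add(18, Mul(3, -2, 4)), -82), 2) = Pow(Add(Add(18, -24), -82), 2) = Pow(Add(-6, -82), 2) = Pow(-88, 2) = 7744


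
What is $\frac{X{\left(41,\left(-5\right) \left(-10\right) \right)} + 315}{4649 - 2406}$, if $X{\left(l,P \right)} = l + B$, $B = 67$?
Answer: $\frac{423}{2243} \approx 0.18859$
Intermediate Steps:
$X{\left(l,P \right)} = 67 + l$ ($X{\left(l,P \right)} = l + 67 = 67 + l$)
$\frac{X{\left(41,\left(-5\right) \left(-10\right) \right)} + 315}{4649 - 2406} = \frac{\left(67 + 41\right) + 315}{4649 - 2406} = \frac{108 + 315}{2243} = 423 \cdot \frac{1}{2243} = \frac{423}{2243}$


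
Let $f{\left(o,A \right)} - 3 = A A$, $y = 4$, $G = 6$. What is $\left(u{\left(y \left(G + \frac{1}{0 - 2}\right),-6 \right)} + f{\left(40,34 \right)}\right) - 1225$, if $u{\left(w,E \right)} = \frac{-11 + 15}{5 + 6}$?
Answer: $- \frac{722}{11} \approx -65.636$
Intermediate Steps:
$f{\left(o,A \right)} = 3 + A^{2}$ ($f{\left(o,A \right)} = 3 + A A = 3 + A^{2}$)
$u{\left(w,E \right)} = \frac{4}{11}$
$\left(u{\left(y \left(G + \frac{1}{0 - 2}\right),-6 \right)} + f{\left(40,34 \right)}\right) - 1225 = \left(\frac{4}{11} + \left(3 + 34^{2}\right)\right) - 1225 = \left(\frac{4}{11} + \left(3 + 1156\right)\right) - 1225 = \left(\frac{4}{11} + 1159\right) - 1225 = \frac{12753}{11} - 1225 = - \frac{722}{11}$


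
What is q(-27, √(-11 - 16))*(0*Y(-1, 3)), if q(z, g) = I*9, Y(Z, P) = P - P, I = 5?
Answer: 0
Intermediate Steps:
Y(Z, P) = 0
q(z, g) = 45 (q(z, g) = 5*9 = 45)
q(-27, √(-11 - 16))*(0*Y(-1, 3)) = 45*(0*0) = 45*0 = 0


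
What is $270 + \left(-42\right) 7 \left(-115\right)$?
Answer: $34080$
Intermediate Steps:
$270 + \left(-42\right) 7 \left(-115\right) = 270 - -33810 = 270 + 33810 = 34080$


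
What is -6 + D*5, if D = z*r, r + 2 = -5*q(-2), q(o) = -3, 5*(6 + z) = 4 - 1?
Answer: -357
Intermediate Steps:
z = -27/5 (z = -6 + (4 - 1)/5 = -6 + (⅕)*3 = -6 + ⅗ = -27/5 ≈ -5.4000)
r = 13 (r = -2 - 5*(-3) = -2 + 15 = 13)
D = -351/5 (D = -27/5*13 = -351/5 ≈ -70.200)
-6 + D*5 = -6 - 351/5*5 = -6 - 351 = -357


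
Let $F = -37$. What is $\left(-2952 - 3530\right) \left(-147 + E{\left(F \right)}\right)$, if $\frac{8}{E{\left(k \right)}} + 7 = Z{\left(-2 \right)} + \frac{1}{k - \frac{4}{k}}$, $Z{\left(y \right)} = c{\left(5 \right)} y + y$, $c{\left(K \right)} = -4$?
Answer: $\frac{703342374}{701} \approx 1.0033 \cdot 10^{6}$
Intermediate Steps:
$Z{\left(y \right)} = - 3 y$ ($Z{\left(y \right)} = - 4 y + y = - 3 y$)
$E{\left(k \right)} = \frac{8}{-1 + \frac{1}{k - \frac{4}{k}}}$ ($E{\left(k \right)} = \frac{8}{-7 + \left(\left(-3\right) \left(-2\right) + \frac{1}{k - \frac{4}{k}}\right)} = \frac{8}{-7 + \left(6 + \frac{1}{k - \frac{4}{k}}\right)} = \frac{8}{-1 + \frac{1}{k - \frac{4}{k}}}$)
$\left(-2952 - 3530\right) \left(-147 + E{\left(F \right)}\right) = \left(-2952 - 3530\right) \left(-147 + \frac{8 \left(-4 + \left(-37\right)^{2}\right)}{4 - 37 - \left(-37\right)^{2}}\right) = - 6482 \left(-147 + \frac{8 \left(-4 + 1369\right)}{4 - 37 - 1369}\right) = - 6482 \left(-147 + 8 \frac{1}{4 - 37 - 1369} \cdot 1365\right) = - 6482 \left(-147 + 8 \frac{1}{-1402} \cdot 1365\right) = - 6482 \left(-147 + 8 \left(- \frac{1}{1402}\right) 1365\right) = - 6482 \left(-147 - \frac{5460}{701}\right) = \left(-6482\right) \left(- \frac{108507}{701}\right) = \frac{703342374}{701}$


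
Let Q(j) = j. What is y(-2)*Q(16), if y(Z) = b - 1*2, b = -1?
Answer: -48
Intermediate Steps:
y(Z) = -3 (y(Z) = -1 - 1*2 = -1 - 2 = -3)
y(-2)*Q(16) = -3*16 = -48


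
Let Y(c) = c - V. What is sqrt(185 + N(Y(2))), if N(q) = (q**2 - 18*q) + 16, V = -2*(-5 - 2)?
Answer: sqrt(561) ≈ 23.685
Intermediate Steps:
V = 14 (V = -2*(-7) = 14)
Y(c) = -14 + c (Y(c) = c - 1*14 = c - 14 = -14 + c)
N(q) = 16 + q**2 - 18*q
sqrt(185 + N(Y(2))) = sqrt(185 + (16 + (-14 + 2)**2 - 18*(-14 + 2))) = sqrt(185 + (16 + (-12)**2 - 18*(-12))) = sqrt(185 + (16 + 144 + 216)) = sqrt(185 + 376) = sqrt(561)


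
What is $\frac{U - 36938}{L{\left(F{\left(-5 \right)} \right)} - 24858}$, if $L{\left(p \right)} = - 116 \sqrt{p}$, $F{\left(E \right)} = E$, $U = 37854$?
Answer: $- \frac{5692482}{154496861} + \frac{26564 i \sqrt{5}}{154496861} \approx -0.036845 + 0.00038447 i$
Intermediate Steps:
$\frac{U - 36938}{L{\left(F{\left(-5 \right)} \right)} - 24858} = \frac{37854 - 36938}{- 116 \sqrt{-5} - 24858} = \frac{916}{- 116 i \sqrt{5} - 24858} = \frac{916}{-24858 - 116 i \sqrt{5}}$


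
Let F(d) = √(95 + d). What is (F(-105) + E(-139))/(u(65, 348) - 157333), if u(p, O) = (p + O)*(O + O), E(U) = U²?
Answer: 19321/130115 + I*√10/130115 ≈ 0.14849 + 2.4304e-5*I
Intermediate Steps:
u(p, O) = 2*O*(O + p) (u(p, O) = (O + p)*(2*O) = 2*O*(O + p))
(F(-105) + E(-139))/(u(65, 348) - 157333) = (√(95 - 105) + (-139)²)/(2*348*(348 + 65) - 157333) = (√(-10) + 19321)/(2*348*413 - 157333) = (I*√10 + 19321)/(287448 - 157333) = (19321 + I*√10)/130115 = (19321 + I*√10)*(1/130115) = 19321/130115 + I*√10/130115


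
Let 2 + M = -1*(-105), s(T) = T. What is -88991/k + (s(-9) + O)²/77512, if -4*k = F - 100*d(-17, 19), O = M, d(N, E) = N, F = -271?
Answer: 6901027053/27691162 ≈ 249.21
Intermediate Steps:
M = 103 (M = -2 - 1*(-105) = -2 + 105 = 103)
O = 103
k = -1429/4 (k = -(-271 - 100*(-17))/4 = -(-271 + 1700)/4 = -¼*1429 = -1429/4 ≈ -357.25)
-88991/k + (s(-9) + O)²/77512 = -88991/(-1429/4) + (-9 + 103)²/77512 = -88991*(-4/1429) + 94²*(1/77512) = 355964/1429 + 8836*(1/77512) = 355964/1429 + 2209/19378 = 6901027053/27691162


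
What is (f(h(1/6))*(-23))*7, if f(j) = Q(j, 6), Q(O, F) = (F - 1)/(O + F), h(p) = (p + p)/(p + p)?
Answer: -115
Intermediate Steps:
h(p) = 1 (h(p) = (2*p)/((2*p)) = (2*p)*(1/(2*p)) = 1)
Q(O, F) = (-1 + F)/(F + O)
f(j) = 5/(6 + j) (f(j) = (-1 + 6)/(6 + j) = 5/(6 + j))
(f(h(1/6))*(-23))*7 = ((5/(6 + 1))*(-23))*7 = ((5/7)*(-23))*7 = -115/7*7 = -115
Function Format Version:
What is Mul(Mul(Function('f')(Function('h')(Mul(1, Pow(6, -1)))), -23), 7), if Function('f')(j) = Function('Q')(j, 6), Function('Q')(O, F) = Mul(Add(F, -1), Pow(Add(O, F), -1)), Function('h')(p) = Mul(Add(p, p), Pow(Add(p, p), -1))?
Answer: -115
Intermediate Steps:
Function('h')(p) = 1 (Function('h')(p) = Mul(Mul(2, p), Pow(Mul(2, p), -1)) = Mul(Mul(2, p), Mul(Rational(1, 2), Pow(p, -1))) = 1)
Function('Q')(O, F) = Mul(Pow(Add(F, O), -1), Add(-1, F)) (Function('Q')(O, F) = Mul(Add(-1, F), Pow(Add(F, O), -1)) = Mul(Pow(Add(F, O), -1), Add(-1, F)))
Function('f')(j) = Mul(5, Pow(Add(6, j), -1)) (Function('f')(j) = Mul(Pow(Add(6, j), -1), Add(-1, 6)) = Mul(Pow(Add(6, j), -1), 5) = Mul(5, Pow(Add(6, j), -1)))
Mul(Mul(Function('f')(Function('h')(Mul(1, Pow(6, -1)))), -23), 7) = Mul(Mul(Mul(5, Pow(Add(6, 1), -1)), -23), 7) = Mul(Mul(Mul(5, Pow(7, -1)), -23), 7) = Mul(Mul(Mul(5, Rational(1, 7)), -23), 7) = Mul(Mul(Rational(5, 7), -23), 7) = Mul(Rational(-115, 7), 7) = -115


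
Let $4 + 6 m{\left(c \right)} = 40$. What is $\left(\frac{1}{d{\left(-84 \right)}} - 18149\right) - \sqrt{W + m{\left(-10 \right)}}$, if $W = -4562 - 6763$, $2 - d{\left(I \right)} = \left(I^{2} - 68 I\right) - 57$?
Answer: $- \frac{230655642}{12709} - 7 i \sqrt{231} \approx -18149.0 - 106.39 i$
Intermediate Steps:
$m{\left(c \right)} = 6$ ($m{\left(c \right)} = - \frac{2}{3} + \frac{1}{6} \cdot 40 = - \frac{2}{3} + \frac{20}{3} = 6$)
$d{\left(I \right)} = 59 - I^{2} + 68 I$ ($d{\left(I \right)} = 2 - \left(\left(I^{2} - 68 I\right) - 57\right) = 2 - \left(-57 + I^{2} - 68 I\right) = 2 + \left(57 - I^{2} + 68 I\right) = 59 - I^{2} + 68 I$)
$W = -11325$ ($W = -4562 - 6763 = -11325$)
$\left(\frac{1}{d{\left(-84 \right)}} - 18149\right) - \sqrt{W + m{\left(-10 \right)}} = \left(\frac{1}{59 - \left(-84\right)^{2} + 68 \left(-84\right)} - 18149\right) - \sqrt{-11325 + 6} = \left(\frac{1}{59 - 7056 - 5712} - 18149\right) - \sqrt{-11319} = \left(\frac{1}{59 - 7056 - 5712} - 18149\right) - 7 i \sqrt{231} = \left(\frac{1}{-12709} - 18149\right) - 7 i \sqrt{231} = \left(- \frac{1}{12709} - 18149\right) - 7 i \sqrt{231} = - \frac{230655642}{12709} - 7 i \sqrt{231}$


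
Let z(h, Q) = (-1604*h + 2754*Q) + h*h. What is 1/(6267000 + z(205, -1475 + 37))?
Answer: 1/2019953 ≈ 4.9506e-7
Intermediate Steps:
z(h, Q) = h² - 1604*h + 2754*Q (z(h, Q) = (-1604*h + 2754*Q) + h² = h² - 1604*h + 2754*Q)
1/(6267000 + z(205, -1475 + 37)) = 1/(6267000 + (205² - 1604*205 + 2754*(-1475 + 37))) = 1/(6267000 + (42025 - 328820 + 2754*(-1438))) = 1/(6267000 + (42025 - 328820 - 3960252)) = 1/(6267000 - 4247047) = 1/2019953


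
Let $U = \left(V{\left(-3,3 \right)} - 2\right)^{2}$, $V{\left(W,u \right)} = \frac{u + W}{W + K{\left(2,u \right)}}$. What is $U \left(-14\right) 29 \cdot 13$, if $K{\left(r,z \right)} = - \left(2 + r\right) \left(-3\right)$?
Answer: $-21112$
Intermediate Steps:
$K{\left(r,z \right)} = 6 + 3 r$ ($K{\left(r,z \right)} = - (-6 - 3 r) = 6 + 3 r$)
$V{\left(W,u \right)} = \frac{W + u}{12 + W}$ ($V{\left(W,u \right)} = \frac{u + W}{W + \left(6 + 3 \cdot 2\right)} = \frac{W + u}{W + \left(6 + 6\right)} = \frac{W + u}{W + 12} = \frac{W + u}{12 + W}$)
$U = 4$ ($U = \left(\frac{-3 + 3}{12 - 3} - 2\right)^{2} = \left(\frac{1}{9} \cdot 0 - 2\right)^{2} = \left(0 - 2\right)^{2} = \left(-2\right)^{2} = 4$)
$U \left(-14\right) 29 \cdot 13 = 4 \left(-14\right) 29 \cdot 13 = 4 \left(\left(-406\right) 13\right) = 4 \left(-5278\right) = -21112$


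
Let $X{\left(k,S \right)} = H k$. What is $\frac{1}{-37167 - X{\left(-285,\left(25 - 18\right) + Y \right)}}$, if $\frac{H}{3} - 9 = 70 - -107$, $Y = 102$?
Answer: $\frac{1}{121863} \approx 8.2059 \cdot 10^{-6}$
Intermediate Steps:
$H = 558$ ($H = 27 + 3 \left(70 - -107\right) = 27 + 3 \left(70 + 107\right) = 27 + 3 \cdot 177 = 27 + 531 = 558$)
$X{\left(k,S \right)} = 558 k$
$\frac{1}{-37167 - X{\left(-285,\left(25 - 18\right) + Y \right)}} = \frac{1}{-37167 - 558 \left(-285\right)} = \frac{1}{-37167 - -159030} = \frac{1}{-37167 + 159030} = \frac{1}{121863}$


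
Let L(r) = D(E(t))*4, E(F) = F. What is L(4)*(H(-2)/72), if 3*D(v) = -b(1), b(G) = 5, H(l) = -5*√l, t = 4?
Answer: 25*I*√2/54 ≈ 0.65473*I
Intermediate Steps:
D(v) = -5/3 (D(v) = (-1*5)/3 = (⅓)*(-5) = -5/3)
L(r) = -20/3 (L(r) = -5/3*4 = -20/3)
L(4)*(H(-2)/72) = -20*(-5*I*√2)/(3*72) = -(-25)*I*√2/54 = 25*I*√2/54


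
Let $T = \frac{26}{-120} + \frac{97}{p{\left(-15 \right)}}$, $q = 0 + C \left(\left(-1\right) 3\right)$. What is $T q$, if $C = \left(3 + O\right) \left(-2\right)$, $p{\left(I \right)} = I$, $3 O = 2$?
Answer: $- \frac{4411}{30} \approx -147.03$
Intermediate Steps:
$O = \frac{2}{3}$ ($O = \frac{1}{3} \cdot 2 = \frac{2}{3} \approx 0.66667$)
$C = - \frac{22}{3}$ ($C = \left(3 + \frac{2}{3}\right) \left(-2\right) = \frac{11}{3} \left(-2\right) = - \frac{22}{3} \approx -7.3333$)
$q = 22$ ($q = 0 - \frac{22 \left(\left(-1\right) 3\right)}{3} = 0 - -22 = 0 + 22 = 22$)
$T = - \frac{401}{60}$ ($T = \frac{26}{-120} + \frac{97}{-15} = 26 \left(- \frac{1}{120}\right) + 97 \left(- \frac{1}{15}\right) = - \frac{13}{60} - \frac{97}{15} = - \frac{401}{60} \approx -6.6833$)
$T q = \left(- \frac{401}{60}\right) 22 = - \frac{4411}{30}$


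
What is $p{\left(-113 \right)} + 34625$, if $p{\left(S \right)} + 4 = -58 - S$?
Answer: $34676$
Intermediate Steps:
$p{\left(S \right)} = -62 - S$ ($p{\left(S \right)} = -4 - \left(58 + S\right) = -62 - S$)
$p{\left(-113 \right)} + 34625 = \left(-62 - -113\right) + 34625 = \left(-62 + 113\right) + 34625 = 51 + 34625 = 34676$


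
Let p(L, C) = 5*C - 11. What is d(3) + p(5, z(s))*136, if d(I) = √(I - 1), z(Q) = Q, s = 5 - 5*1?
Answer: -1496 + √2 ≈ -1494.6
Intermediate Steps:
s = 0 (s = 5 - 5 = 0)
d(I) = √(-1 + I)
p(L, C) = -11 + 5*C
d(3) + p(5, z(s))*136 = √(-1 + 3) + (-11 + 5*0)*136 = √2 + (-11 + 0)*136 = √2 - 11*136 = √2 - 1496 = -1496 + √2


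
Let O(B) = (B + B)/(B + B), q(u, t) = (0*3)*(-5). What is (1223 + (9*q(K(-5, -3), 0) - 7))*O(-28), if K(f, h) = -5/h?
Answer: 1216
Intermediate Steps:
q(u, t) = 0 (q(u, t) = 0*(-5) = 0)
O(B) = 1 (O(B) = (2*B)/((2*B)) = (2*B)*(1/(2*B)) = 1)
(1223 + (9*q(K(-5, -3), 0) - 7))*O(-28) = (1223 + (9*0 - 7))*1 = (1223 + (0 - 7))*1 = (1223 - 7)*1 = 1216*1 = 1216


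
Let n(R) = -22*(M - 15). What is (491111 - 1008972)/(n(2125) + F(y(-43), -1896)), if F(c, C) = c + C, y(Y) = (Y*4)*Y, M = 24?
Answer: -517861/5302 ≈ -97.673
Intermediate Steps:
n(R) = -198 (n(R) = -22*(24 - 15) = -22*9 = -198)
y(Y) = 4*Y² (y(Y) = (4*Y)*Y = 4*Y²)
F(c, C) = C + c
(491111 - 1008972)/(n(2125) + F(y(-43), -1896)) = (491111 - 1008972)/(-198 + (-1896 + 4*(-43)²)) = -517861/(-198 + (-1896 + 4*1849)) = -517861/(-198 + (-1896 + 7396)) = -517861/(-198 + 5500) = -517861/5302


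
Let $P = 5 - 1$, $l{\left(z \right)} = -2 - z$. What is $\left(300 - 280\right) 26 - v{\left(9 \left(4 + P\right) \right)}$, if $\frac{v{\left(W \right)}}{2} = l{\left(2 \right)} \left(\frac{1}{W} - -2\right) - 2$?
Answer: $\frac{4861}{9} \approx 540.11$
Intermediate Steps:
$P = 4$
$v{\left(W \right)} = -20 - \frac{8}{W}$ ($v{\left(W \right)} = 2 \left(\left(-2 - 2\right) \left(\frac{1}{W} - -2\right) - 2\right) = 2 \left(\left(-2 - 2\right) \left(\frac{1}{W} + 2\right) - 2\right) = 2 \left(- 4 \left(2 + \frac{1}{W}\right) - 2\right) = 2 \left(\left(-8 - \frac{4}{W}\right) - 2\right) = 2 \left(-10 - \frac{4}{W}\right) = -20 - \frac{8}{W}$)
$\left(300 - 280\right) 26 - v{\left(9 \left(4 + P\right) \right)} = \left(300 - 280\right) 26 - \left(-20 - \frac{8}{9 \left(4 + 4\right)}\right) = 20 \cdot 26 - \left(-20 - \frac{8}{9 \cdot 8}\right) = 520 - \left(-20 - \frac{8}{72}\right) = 520 - \left(-20 - \frac{1}{9}\right) = 520 - - \frac{181}{9} = 520 + \frac{181}{9} = \frac{4861}{9}$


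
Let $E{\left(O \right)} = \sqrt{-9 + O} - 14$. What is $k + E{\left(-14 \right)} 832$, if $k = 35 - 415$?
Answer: $-12028 + 832 i \sqrt{23} \approx -12028.0 + 3990.1 i$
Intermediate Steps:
$E{\left(O \right)} = -14 + \sqrt{-9 + O}$
$k = -380$
$k + E{\left(-14 \right)} 832 = -380 + \left(-14 + \sqrt{-9 - 14}\right) 832 = -380 + \left(-14 + \sqrt{-23}\right) 832 = -380 + \left(-14 + i \sqrt{23}\right) 832 = -380 - \left(11648 - 832 i \sqrt{23}\right) = -12028 + 832 i \sqrt{23}$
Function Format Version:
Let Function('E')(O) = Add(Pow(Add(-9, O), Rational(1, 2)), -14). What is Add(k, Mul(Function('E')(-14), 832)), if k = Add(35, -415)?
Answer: Add(-12028, Mul(832, I, Pow(23, Rational(1, 2)))) ≈ Add(-12028., Mul(3990.1, I))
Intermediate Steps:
Function('E')(O) = Add(-14, Pow(Add(-9, O), Rational(1, 2)))
k = -380
Add(k, Mul(Function('E')(-14), 832)) = Add(-380, Mul(Add(-14, Pow(Add(-9, -14), Rational(1, 2))), 832)) = Add(-380, Mul(Add(-14, Pow(-23, Rational(1, 2))), 832)) = Add(-380, Mul(Add(-14, Mul(I, Pow(23, Rational(1, 2)))), 832)) = Add(-380, Add(-11648, Mul(832, I, Pow(23, Rational(1, 2))))) = Add(-12028, Mul(832, I, Pow(23, Rational(1, 2))))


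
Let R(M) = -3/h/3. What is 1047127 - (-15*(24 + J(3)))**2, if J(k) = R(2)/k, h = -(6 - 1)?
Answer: 916806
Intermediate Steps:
h = -5 (h = -1*5 = -5)
R(M) = 1/5 (R(M) = -3/(-5)/3 = -3*(-1/5)*(1/3) = (3/5)*(1/3) = 1/5)
J(k) = 1/(5*k)
1047127 - (-15*(24 + J(3)))**2 = 1047127 - (-15*(24 + (1/5)/3))**2 = 1047127 - (-15*(24 + (1/5)*(1/3)))**2 = 1047127 - (-15*(24 + 1/15))**2 = 1047127 - (-15*361/15)**2 = 1047127 - 1*(-361)**2 = 1047127 - 1*130321 = 1047127 - 130321 = 916806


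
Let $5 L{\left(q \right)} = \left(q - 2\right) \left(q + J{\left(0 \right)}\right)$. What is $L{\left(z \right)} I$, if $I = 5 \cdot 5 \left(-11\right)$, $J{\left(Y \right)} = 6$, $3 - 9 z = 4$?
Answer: $\frac{55385}{81} \approx 683.77$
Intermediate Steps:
$z = - \frac{1}{9}$ ($z = \frac{1}{3} - \frac{4}{9} = - \frac{1}{9} \approx -0.11111$)
$I = -275$ ($I = 25 \left(-11\right) = -275$)
$L{\left(q \right)} = \frac{\left(-2 + q\right) \left(6 + q\right)}{5}$ ($L{\left(q \right)} = \frac{\left(q - 2\right) \left(q + 6\right)}{5} = \frac{\left(-2 + q\right) \left(6 + q\right)}{5}$)
$L{\left(z \right)} I = \left(- \frac{12}{5} + \frac{\left(- \frac{1}{9}\right)^{2}}{5} + \frac{4}{5} \left(- \frac{1}{9}\right)\right) \left(-275\right) = \left(- \frac{12}{5} + \frac{1}{5} \cdot \frac{1}{81} - \frac{4}{45}\right) \left(-275\right) = \left(- \frac{12}{5} + \frac{1}{405} - \frac{4}{45}\right) \left(-275\right) = \left(- \frac{1007}{405}\right) \left(-275\right) = \frac{55385}{81}$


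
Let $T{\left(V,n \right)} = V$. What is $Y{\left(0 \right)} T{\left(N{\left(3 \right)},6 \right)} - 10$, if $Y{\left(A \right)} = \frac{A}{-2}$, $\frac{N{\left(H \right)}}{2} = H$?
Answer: $-10$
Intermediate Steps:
$N{\left(H \right)} = 2 H$
$Y{\left(A \right)} = - \frac{A}{2}$ ($Y{\left(A \right)} = A \left(- \frac{1}{2}\right) = - \frac{A}{2}$)
$Y{\left(0 \right)} T{\left(N{\left(3 \right)},6 \right)} - 10 = \left(- \frac{1}{2}\right) 0 \cdot 2 \cdot 3 - 10 = 0 \cdot 6 - 10 = 0 - 10 = -10$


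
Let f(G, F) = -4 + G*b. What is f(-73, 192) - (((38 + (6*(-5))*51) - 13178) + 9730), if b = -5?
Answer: 5301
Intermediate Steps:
f(G, F) = -4 - 5*G (f(G, F) = -4 + G*(-5) = -4 - 5*G)
f(-73, 192) - (((38 + (6*(-5))*51) - 13178) + 9730) = (-4 - 5*(-73)) - (((38 + (6*(-5))*51) - 13178) + 9730) = (-4 + 365) - (((38 - 30*51) - 13178) + 9730) = 361 - (((38 - 1530) - 13178) + 9730) = 361 - ((-1492 - 13178) + 9730) = 361 - (-14670 + 9730) = 361 - 1*(-4940) = 361 + 4940 = 5301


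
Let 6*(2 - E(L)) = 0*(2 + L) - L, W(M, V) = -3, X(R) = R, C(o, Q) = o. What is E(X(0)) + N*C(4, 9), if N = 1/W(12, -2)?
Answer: 2/3 ≈ 0.66667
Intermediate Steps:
N = -1/3 (N = 1/(-3) = -1/3 ≈ -0.33333)
E(L) = 2 + L/6 (E(L) = 2 - (0*(2 + L) - L)/6 = 2 - (0 - L)/6 = 2 - (-1)*L/6 = 2 + L/6)
E(X(0)) + N*C(4, 9) = (2 + (1/6)*0) - 1/3*4 = (2 + 0) - 4/3 = 2 - 4/3 = 2/3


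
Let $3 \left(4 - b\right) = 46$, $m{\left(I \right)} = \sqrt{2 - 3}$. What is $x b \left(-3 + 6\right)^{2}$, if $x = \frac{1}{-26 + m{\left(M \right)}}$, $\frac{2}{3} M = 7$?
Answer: $\frac{2652}{677} + \frac{102 i}{677} \approx 3.9173 + 0.15066 i$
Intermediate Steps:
$M = \frac{21}{2}$ ($M = \frac{3}{2} \cdot 7 = \frac{21}{2} \approx 10.5$)
$m{\left(I \right)} = i$ ($m{\left(I \right)} = \sqrt{-1} = i$)
$b = - \frac{34}{3}$ ($b = 4 - \frac{46}{3} = - \frac{34}{3} \approx -11.333$)
$x = \frac{-26 - i}{677}$ ($x = \frac{1}{-26 + i} = \frac{-26 - i}{677} \approx -0.038405 - 0.0014771 i$)
$x b \left(-3 + 6\right)^{2} = \left(- \frac{26}{677} - \frac{i}{677}\right) \left(- \frac{34}{3}\right) \left(-3 + 6\right)^{2} = \left(\frac{884}{2031} + \frac{34 i}{2031}\right) 3^{2} = \left(\frac{884}{2031} + \frac{34 i}{2031}\right) 9 = \frac{2652}{677} + \frac{102 i}{677}$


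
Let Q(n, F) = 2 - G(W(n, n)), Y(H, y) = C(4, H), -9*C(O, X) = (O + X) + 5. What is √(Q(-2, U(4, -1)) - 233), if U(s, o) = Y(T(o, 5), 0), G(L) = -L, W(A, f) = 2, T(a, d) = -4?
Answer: I*√229 ≈ 15.133*I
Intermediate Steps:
C(O, X) = -5/9 - O/9 - X/9 (C(O, X) = -((O + X) + 5)/9 = -(5 + O + X)/9 = -5/9 - O/9 - X/9)
Y(H, y) = -1 - H/9 (Y(H, y) = -5/9 - ⅑*4 - H/9 = -5/9 - 4/9 - H/9 = -1 - H/9)
U(s, o) = -5/9 (U(s, o) = -1 - ⅑*(-4) = -1 + 4/9 = -5/9)
Q(n, F) = 4 (Q(n, F) = 2 - (-1)*2 = 2 - 1*(-2) = 2 + 2 = 4)
√(Q(-2, U(4, -1)) - 233) = √(4 - 233) = √(-229) = I*√229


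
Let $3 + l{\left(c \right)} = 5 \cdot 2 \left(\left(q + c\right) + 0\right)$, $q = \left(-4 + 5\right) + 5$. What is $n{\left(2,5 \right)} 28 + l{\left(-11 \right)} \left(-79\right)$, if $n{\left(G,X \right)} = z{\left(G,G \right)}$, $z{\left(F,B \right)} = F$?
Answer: $4243$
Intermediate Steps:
$n{\left(G,X \right)} = G$
$q = 6$ ($q = 1 + 5 = 6$)
$l{\left(c \right)} = 57 + 10 c$ ($l{\left(c \right)} = -3 + 5 \cdot 2 \left(\left(6 + c\right) + 0\right) = -3 + 10 \left(6 + c\right) = -3 + \left(60 + 10 c\right) = 57 + 10 c$)
$n{\left(2,5 \right)} 28 + l{\left(-11 \right)} \left(-79\right) = 2 \cdot 28 + \left(57 + 10 \left(-11\right)\right) \left(-79\right) = 56 + \left(57 - 110\right) \left(-79\right) = 56 - -4187 = 56 + 4187 = 4243$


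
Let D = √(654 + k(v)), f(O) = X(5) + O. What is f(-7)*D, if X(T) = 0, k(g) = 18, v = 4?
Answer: -28*√42 ≈ -181.46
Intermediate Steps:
f(O) = O (f(O) = 0 + O = O)
D = 4*√42 (D = √(654 + 18) = √672 = 4*√42 ≈ 25.923)
f(-7)*D = -28*√42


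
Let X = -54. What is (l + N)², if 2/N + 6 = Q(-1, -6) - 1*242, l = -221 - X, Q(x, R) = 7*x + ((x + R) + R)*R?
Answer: 873852721/31329 ≈ 27893.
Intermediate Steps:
Q(x, R) = 7*x + R*(x + 2*R) (Q(x, R) = 7*x + ((R + x) + R)*R = 7*x + (x + 2*R)*R = 7*x + R*(x + 2*R))
l = -167 (l = -221 - 1*(-54) = -221 + 54 = -167)
N = -2/177 (N = 2/(-6 + ((2*(-6)² + 7*(-1) - 6*(-1)) - 1*242)) = 2/(-6 + ((2*36 - 7 + 6) - 242)) = 2/(-6 + ((72 - 7 + 6) - 242)) = 2/(-6 + (71 - 242)) = 2/(-6 - 171) = 2/(-177) = 2*(-1/177) = -2/177 ≈ -0.011299)
(l + N)² = (-167 - 2/177)² = (-29561/177)² = 873852721/31329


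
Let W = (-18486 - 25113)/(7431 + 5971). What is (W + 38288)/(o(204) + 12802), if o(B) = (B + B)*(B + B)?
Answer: 513092177/2402522932 ≈ 0.21356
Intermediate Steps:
o(B) = 4*B² (o(B) = (2*B)*(2*B) = 4*B²)
W = -43599/13402 ≈ -3.2532
(W + 38288)/(o(204) + 12802) = (-43599/13402 + 38288)/(4*204² + 12802) = 513092177/(13402*(4*41616 + 12802)) = 513092177/(13402*(166464 + 12802)) = (513092177/13402)/179266 = (513092177/13402)*(1/179266) = 513092177/2402522932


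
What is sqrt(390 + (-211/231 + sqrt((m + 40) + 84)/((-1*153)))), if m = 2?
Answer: sqrt(6000232161 - 302379*sqrt(14))/3927 ≈ 19.723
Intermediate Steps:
sqrt(390 + (-211/231 + sqrt((m + 40) + 84)/((-1*153)))) = sqrt(390 + (-211/231 + sqrt((2 + 40) + 84)/((-1*153)))) = sqrt(390 + (-211*1/231 + sqrt(42 + 84)/(-153))) = sqrt(390 + (-211/231 + sqrt(126)*(-1/153))) = sqrt(390 + (-211/231 + (3*sqrt(14))*(-1/153))) = sqrt(390 + (-211/231 - sqrt(14)/51)) = sqrt(89879/231 - sqrt(14)/51)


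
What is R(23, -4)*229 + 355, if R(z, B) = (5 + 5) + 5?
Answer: 3790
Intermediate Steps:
R(z, B) = 15 (R(z, B) = 10 + 5 = 15)
R(23, -4)*229 + 355 = 15*229 + 355 = 3435 + 355 = 3790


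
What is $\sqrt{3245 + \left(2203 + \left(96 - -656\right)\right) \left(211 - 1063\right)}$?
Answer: $i \sqrt{2514415} \approx 1585.7 i$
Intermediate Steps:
$\sqrt{3245 + \left(2203 + \left(96 - -656\right)\right) \left(211 - 1063\right)} = \sqrt{3245 + \left(2203 + \left(96 + 656\right)\right) \left(211 - 1063\right)} = \sqrt{3245 + \left(2203 + 752\right) \left(211 - 1063\right)} = \sqrt{3245 + 2955 \left(-852\right)} = \sqrt{3245 - 2517660} = \sqrt{-2514415} = i \sqrt{2514415}$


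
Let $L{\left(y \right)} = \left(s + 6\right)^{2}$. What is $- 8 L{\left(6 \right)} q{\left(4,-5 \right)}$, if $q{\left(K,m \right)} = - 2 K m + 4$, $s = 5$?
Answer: $-42592$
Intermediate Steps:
$L{\left(y \right)} = 121$ ($L{\left(y \right)} = \left(5 + 6\right)^{2} = 11^{2} = 121$)
$q{\left(K,m \right)} = 4 - 2 K m$ ($q{\left(K,m \right)} = - 2 K m + 4 = 4 - 2 K m$)
$- 8 L{\left(6 \right)} q{\left(4,-5 \right)} = \left(-8\right) 121 \left(4 - 8 \left(-5\right)\right) = - 968 \left(4 + 40\right) = \left(-968\right) 44 = -42592$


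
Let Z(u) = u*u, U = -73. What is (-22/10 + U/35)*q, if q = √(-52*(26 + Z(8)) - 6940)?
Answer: -60*I*√2905/7 ≈ -461.98*I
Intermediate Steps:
Z(u) = u²
q = 2*I*√2905 (q = √(-52*(26 + 8²) - 6940) = √(-52*(26 + 64) - 6940) = √(-52*90 - 6940) = √(-4680 - 6940) = √(-11620) = 2*I*√2905 ≈ 107.8*I)
(-22/10 + U/35)*q = (-22/10 - 73/35)*(2*I*√2905) = (-22*⅒ - 73*1/35)*(2*I*√2905) = (-11/5 - 73/35)*(2*I*√2905) = -60*I*√2905/7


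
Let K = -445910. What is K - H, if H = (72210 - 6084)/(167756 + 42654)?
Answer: -46911994613/105205 ≈ -4.4591e+5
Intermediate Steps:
H = 33063/105205 (H = 66126/210410 = 66126*(1/210410) = 33063/105205 ≈ 0.31427)
K - H = -445910 - 1*33063/105205 = -445910 - 33063/105205 = -46911994613/105205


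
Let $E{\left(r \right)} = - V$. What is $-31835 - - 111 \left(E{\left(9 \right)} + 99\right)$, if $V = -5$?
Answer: $-20291$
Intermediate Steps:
$E{\left(r \right)} = 5$ ($E{\left(r \right)} = \left(-1\right) \left(-5\right) = 5$)
$-31835 - - 111 \left(E{\left(9 \right)} + 99\right) = -31835 - - 111 \left(5 + 99\right) = -31835 - \left(-111\right) 104 = -31835 - -11544 = -31835 + 11544 = -20291$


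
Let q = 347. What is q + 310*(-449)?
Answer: -138843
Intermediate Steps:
q + 310*(-449) = 347 + 310*(-449) = 347 - 139190 = -138843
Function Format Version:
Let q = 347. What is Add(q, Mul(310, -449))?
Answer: -138843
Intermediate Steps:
Add(q, Mul(310, -449)) = Add(347, Mul(310, -449)) = Add(347, -139190) = -138843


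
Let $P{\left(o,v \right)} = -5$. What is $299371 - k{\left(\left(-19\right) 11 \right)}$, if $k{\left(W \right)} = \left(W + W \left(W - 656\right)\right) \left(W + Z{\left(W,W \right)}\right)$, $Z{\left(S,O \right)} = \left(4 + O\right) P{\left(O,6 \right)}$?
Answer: $-147050645$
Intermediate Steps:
$Z{\left(S,O \right)} = -20 - 5 O$ ($Z{\left(S,O \right)} = \left(4 + O\right) \left(-5\right) = -20 - 5 O$)
$k{\left(W \right)} = \left(-20 - 4 W\right) \left(W + W \left(-656 + W\right)\right)$ ($k{\left(W \right)} = \left(W + W \left(W - 656\right)\right) \left(W - \left(20 + 5 W\right)\right) = \left(W + W \left(-656 + W\right)\right) \left(-20 - 4 W\right) = \left(-20 - 4 W\right) \left(W + W \left(-656 + W\right)\right)$)
$299371 - k{\left(\left(-19\right) 11 \right)} = 299371 - 4 \left(\left(-19\right) 11\right) \left(3275 - \left(\left(-19\right) 11\right)^{2} + 650 \left(\left(-19\right) 11\right)\right) = 299371 - 4 \left(-209\right) \left(3275 - \left(-209\right)^{2} + 650 \left(-209\right)\right) = 299371 - 4 \left(-209\right) \left(3275 - 43681 - 135850\right) = 299371 - 4 \left(-209\right) \left(-176256\right) = 299371 - 147350016 = -147050645$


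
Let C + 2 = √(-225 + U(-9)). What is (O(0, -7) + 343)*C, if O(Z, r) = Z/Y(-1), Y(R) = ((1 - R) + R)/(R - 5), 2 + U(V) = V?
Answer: -686 + 686*I*√59 ≈ -686.0 + 5269.3*I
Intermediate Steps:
U(V) = -2 + V
Y(R) = 1/(-5 + R)
C = -2 + 2*I*√59 (C = -2 + √(-225 + (-2 - 9)) = -2 + √(-225 - 11) = -2 + √(-236) = -2 + 2*I*√59 ≈ -2.0 + 15.362*I)
O(Z, r) = -6*Z (O(Z, r) = Z/(1/(-5 - 1)) = Z/(1/(-6)) = Z/(-⅙) = Z*(-6) = -6*Z)
(O(0, -7) + 343)*C = (-6*0 + 343)*(-2 + 2*I*√59) = (0 + 343)*(-2 + 2*I*√59) = 343*(-2 + 2*I*√59) = -686 + 686*I*√59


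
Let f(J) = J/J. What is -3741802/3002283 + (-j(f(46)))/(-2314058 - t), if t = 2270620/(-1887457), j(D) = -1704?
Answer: -743302722028566118/596046341784629079 ≈ -1.2471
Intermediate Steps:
f(J) = 1
t = -206420/171587 (t = 2270620*(-1/1887457) = -206420/171587 ≈ -1.2030)
-3741802/3002283 + (-j(f(46)))/(-2314058 - t) = -3741802/3002283 + (-1*(-1704))/(-2314058 - 1*(-206420/171587)) = -3741802*1/3002283 + 1704/(-2314058 + 206420/171587) = -3741802/3002283 + 1704/(-397062063626/171587) = -3741802/3002283 + 1704*(-171587/397062063626) = -3741802/3002283 - 146192124/198531031813 = -743302722028566118/596046341784629079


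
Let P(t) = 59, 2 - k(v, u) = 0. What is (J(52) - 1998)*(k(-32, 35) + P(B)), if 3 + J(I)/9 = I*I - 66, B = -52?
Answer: 1324737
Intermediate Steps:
k(v, u) = 2 (k(v, u) = 2 - 1*0 = 2 + 0 = 2)
J(I) = -621 + 9*I² (J(I) = -27 + 9*(I*I - 66) = -27 + 9*(I² - 66) = -27 + 9*(-66 + I²) = -27 + (-594 + 9*I²) = -621 + 9*I²)
(J(52) - 1998)*(k(-32, 35) + P(B)) = ((-621 + 9*52²) - 1998)*(2 + 59) = ((-621 + 9*2704) - 1998)*61 = ((-621 + 24336) - 1998)*61 = (23715 - 1998)*61 = 21717*61 = 1324737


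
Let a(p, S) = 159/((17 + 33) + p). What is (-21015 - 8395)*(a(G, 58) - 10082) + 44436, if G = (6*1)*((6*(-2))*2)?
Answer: 13940472727/47 ≈ 2.9661e+8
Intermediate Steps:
G = -144 (G = 6*(-12*2) = 6*(-24) = -144)
a(p, S) = 159/(50 + p)
(-21015 - 8395)*(a(G, 58) - 10082) + 44436 = (-21015 - 8395)*(159/(50 - 144) - 10082) + 44436 = -29410*(159/(-94) - 10082) + 44436 = -29410*(159*(-1/94) - 10082) + 44436 = -29410*(-159/94 - 10082) + 44436 = -29410*(-947867/94) + 44436 = 13938384235/47 + 44436 = 13940472727/47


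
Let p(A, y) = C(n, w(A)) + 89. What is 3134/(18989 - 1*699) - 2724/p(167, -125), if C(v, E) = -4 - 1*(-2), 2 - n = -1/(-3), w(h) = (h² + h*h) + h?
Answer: -8258217/265205 ≈ -31.139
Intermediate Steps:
w(h) = h + 2*h² (w(h) = (h² + h²) + h = 2*h² + h = h + 2*h²)
n = 5/3 (n = 2 - (-1)/(-3) = 2 - (-1)*(-1)/3 = 2 - 1*⅓ = 2 - ⅓ = 5/3 ≈ 1.6667)
C(v, E) = -2 (C(v, E) = -4 + 2 = -2)
p(A, y) = 87 (p(A, y) = -2 + 89 = 87)
3134/(18989 - 1*699) - 2724/p(167, -125) = 3134/(18989 - 1*699) - 2724/87 = 3134/(18989 - 699) - 2724*1/87 = 3134/18290 - 908/29 = 3134*(1/18290) - 908/29 = 1567/9145 - 908/29 = -8258217/265205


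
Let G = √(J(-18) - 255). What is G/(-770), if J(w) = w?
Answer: -I*√273/770 ≈ -0.021458*I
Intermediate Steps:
G = I*√273 (G = √(-18 - 255) = √(-273) = I*√273 ≈ 16.523*I)
G/(-770) = (I*√273)/(-770) = (I*√273)*(-1/770) = -I*√273/770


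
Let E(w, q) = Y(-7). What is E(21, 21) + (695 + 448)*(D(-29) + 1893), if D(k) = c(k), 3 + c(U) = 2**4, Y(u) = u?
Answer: 2178551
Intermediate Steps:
c(U) = 13 (c(U) = -3 + 2**4 = -3 + 16 = 13)
E(w, q) = -7
D(k) = 13
E(21, 21) + (695 + 448)*(D(-29) + 1893) = -7 + (695 + 448)*(13 + 1893) = -7 + 1143*1906 = -7 + 2178558 = 2178551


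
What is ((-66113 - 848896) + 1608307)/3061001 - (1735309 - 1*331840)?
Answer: -4296019319171/3061001 ≈ -1.4035e+6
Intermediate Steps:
((-66113 - 848896) + 1608307)/3061001 - (1735309 - 1*331840) = (-915009 + 1608307)*(1/3061001) - (1735309 - 331840) = 693298*(1/3061001) - 1*1403469 = 693298/3061001 - 1403469 = -4296019319171/3061001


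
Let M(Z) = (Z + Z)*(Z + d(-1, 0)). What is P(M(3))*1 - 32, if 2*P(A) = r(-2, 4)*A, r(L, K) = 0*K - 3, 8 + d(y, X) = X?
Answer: 13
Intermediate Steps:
d(y, X) = -8 + X
r(L, K) = -3 (r(L, K) = 0 - 3 = -3)
M(Z) = 2*Z*(-8 + Z) (M(Z) = (Z + Z)*(Z + (-8 + 0)) = (2*Z)*(Z - 8) = (2*Z)*(-8 + Z) = 2*Z*(-8 + Z))
P(A) = -3*A/2 (P(A) = (-3*A)/2 = -3*A/2)
P(M(3))*1 - 32 = -3*3*(-8 + 3)*1 - 32 = -3*3*(-5)*1 - 32 = -3/2*(-30)*1 - 32 = 45*1 - 32 = 45 - 32 = 13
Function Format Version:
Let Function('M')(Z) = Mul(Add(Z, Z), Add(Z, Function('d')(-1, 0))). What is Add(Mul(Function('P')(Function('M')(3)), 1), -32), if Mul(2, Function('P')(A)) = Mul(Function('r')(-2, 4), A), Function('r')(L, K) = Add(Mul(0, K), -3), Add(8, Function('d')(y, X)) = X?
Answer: 13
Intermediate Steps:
Function('d')(y, X) = Add(-8, X)
Function('r')(L, K) = -3 (Function('r')(L, K) = Add(0, -3) = -3)
Function('M')(Z) = Mul(2, Z, Add(-8, Z)) (Function('M')(Z) = Mul(Add(Z, Z), Add(Z, Add(-8, 0))) = Mul(Mul(2, Z), Add(Z, -8)) = Mul(Mul(2, Z), Add(-8, Z)) = Mul(2, Z, Add(-8, Z)))
Function('P')(A) = Mul(Rational(-3, 2), A) (Function('P')(A) = Mul(Rational(1, 2), Mul(-3, A)) = Mul(Rational(-3, 2), A))
Add(Mul(Function('P')(Function('M')(3)), 1), -32) = Add(Mul(Mul(Rational(-3, 2), Mul(2, 3, Add(-8, 3))), 1), -32) = Add(Mul(Mul(Rational(-3, 2), Mul(2, 3, -5)), 1), -32) = Add(Mul(Mul(Rational(-3, 2), -30), 1), -32) = Add(Mul(45, 1), -32) = Add(45, -32) = 13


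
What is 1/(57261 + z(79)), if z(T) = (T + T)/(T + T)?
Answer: 1/57262 ≈ 1.7464e-5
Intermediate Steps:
z(T) = 1 (z(T) = (2*T)/((2*T)) = (2*T)*(1/(2*T)) = 1)
1/(57261 + z(79)) = 1/(57261 + 1) = 1/57262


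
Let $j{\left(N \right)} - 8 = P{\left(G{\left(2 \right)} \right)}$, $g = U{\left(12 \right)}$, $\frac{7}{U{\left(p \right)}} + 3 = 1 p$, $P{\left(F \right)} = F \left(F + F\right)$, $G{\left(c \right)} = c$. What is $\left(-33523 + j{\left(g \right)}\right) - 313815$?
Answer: $-347322$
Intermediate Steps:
$P{\left(F \right)} = 2 F^{2}$ ($P{\left(F \right)} = F 2 F = 2 F^{2}$)
$U{\left(p \right)} = \frac{7}{-3 + p}$ ($U{\left(p \right)} = \frac{7}{-3 + 1 p} = \frac{7}{-3 + p}$)
$g = \frac{7}{9}$ ($g = \frac{7}{-3 + 12} = \frac{7}{9} \approx 0.77778$)
$j{\left(N \right)} = 16$ ($j{\left(N \right)} = 8 + 2 \cdot 2^{2} = 8 + 2 \cdot 4 = 8 + 8 = 16$)
$\left(-33523 + j{\left(g \right)}\right) - 313815 = \left(-33523 + 16\right) - 313815 = -33507 - 313815 = -347322$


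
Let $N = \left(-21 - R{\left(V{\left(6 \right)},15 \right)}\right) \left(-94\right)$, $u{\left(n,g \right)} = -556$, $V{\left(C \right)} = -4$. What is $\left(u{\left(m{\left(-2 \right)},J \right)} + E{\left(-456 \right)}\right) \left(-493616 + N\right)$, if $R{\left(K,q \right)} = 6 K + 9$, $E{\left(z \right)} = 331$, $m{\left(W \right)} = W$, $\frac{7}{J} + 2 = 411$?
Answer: $110936700$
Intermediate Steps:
$J = \frac{7}{409}$ ($J = \frac{7}{-2 + 411} = \frac{7}{409} \approx 0.017115$)
$R{\left(K,q \right)} = 9 + 6 K$
$N = 564$ ($N = \left(-21 - \left(9 + 6 \left(-4\right)\right)\right) \left(-94\right) = \left(-21 - \left(9 - 24\right)\right) \left(-94\right) = \left(-21 - -15\right) \left(-94\right) = \left(-21 + 15\right) \left(-94\right) = \left(-6\right) \left(-94\right) = 564$)
$\left(u{\left(m{\left(-2 \right)},J \right)} + E{\left(-456 \right)}\right) \left(-493616 + N\right) = \left(-556 + 331\right) \left(-493616 + 564\right) = \left(-225\right) \left(-493052\right) = 110936700$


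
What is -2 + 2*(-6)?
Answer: -14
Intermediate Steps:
-2 + 2*(-6) = -2 - 12 = -14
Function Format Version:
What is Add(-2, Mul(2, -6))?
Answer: -14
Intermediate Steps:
Add(-2, Mul(2, -6)) = Add(-2, -12) = -14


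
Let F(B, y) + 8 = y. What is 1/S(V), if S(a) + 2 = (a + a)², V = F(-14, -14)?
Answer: 1/1934 ≈ 0.00051706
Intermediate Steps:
F(B, y) = -8 + y
V = -22 (V = -8 - 14 = -22)
S(a) = -2 + 4*a² (S(a) = -2 + (a + a)² = -2 + (2*a)² = -2 + 4*a²)
1/S(V) = 1/(-2 + 4*(-22)²) = 1/(-2 + 4*484) = 1/(-2 + 1936) = 1/1934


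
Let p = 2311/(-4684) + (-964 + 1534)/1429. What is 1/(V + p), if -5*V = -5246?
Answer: 33467180/35110602561 ≈ 0.00095319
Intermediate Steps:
V = 5246/5 (V = -⅕*(-5246) = 5246/5 ≈ 1049.2)
p = -632539/6693436 (p = 2311*(-1/4684) + 570*(1/1429) = -2311/4684 + 570/1429 = -632539/6693436 ≈ -0.094501)
1/(V + p) = 1/(5246/5 - 632539/6693436) = 1/(35110602561/33467180) = 33467180/35110602561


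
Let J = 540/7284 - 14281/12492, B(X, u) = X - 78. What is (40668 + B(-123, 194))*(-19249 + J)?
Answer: -1968941049941887/2527548 ≈ -7.7899e+8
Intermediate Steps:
B(X, u) = -78 + X
J = -8106427/7582644 (J = 540*(1/7284) - 14281*1/12492 = 45/607 - 14281/12492 = -8106427/7582644 ≈ -1.0691)
(40668 + B(-123, 194))*(-19249 + J) = (40668 + (-78 - 123))*(-19249 - 8106427/7582644) = (40668 - 201)*(-145966420783/7582644) = 40467*(-145966420783/7582644) = -1968941049941887/2527548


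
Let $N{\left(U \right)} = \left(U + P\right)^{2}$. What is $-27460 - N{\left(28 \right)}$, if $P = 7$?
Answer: $-28685$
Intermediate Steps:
$N{\left(U \right)} = \left(7 + U\right)^{2}$ ($N{\left(U \right)} = \left(U + 7\right)^{2} = \left(7 + U\right)^{2}$)
$-27460 - N{\left(28 \right)} = -27460 - \left(7 + 28\right)^{2} = -27460 - 35^{2} = -27460 - 1225 = -28685$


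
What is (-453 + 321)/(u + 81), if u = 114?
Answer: -44/65 ≈ -0.67692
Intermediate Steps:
(-453 + 321)/(u + 81) = (-453 + 321)/(114 + 81) = -132/195 = -132*1/195 = -44/65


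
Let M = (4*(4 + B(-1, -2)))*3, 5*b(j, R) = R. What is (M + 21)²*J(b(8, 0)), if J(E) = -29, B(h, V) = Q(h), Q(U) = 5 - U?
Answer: -576549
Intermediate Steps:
B(h, V) = 5 - h
b(j, R) = R/5
M = 120 (M = (4*(4 + (5 - 1*(-1))))*3 = (4*(4 + (5 + 1)))*3 = (4*(4 + 6))*3 = (4*10)*3 = 40*3 = 120)
(M + 21)²*J(b(8, 0)) = (120 + 21)²*(-29) = 141²*(-29) = 19881*(-29) = -576549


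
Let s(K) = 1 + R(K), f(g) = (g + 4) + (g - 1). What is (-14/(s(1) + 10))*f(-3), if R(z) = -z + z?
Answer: 42/11 ≈ 3.8182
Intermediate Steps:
R(z) = 0
f(g) = 3 + 2*g (f(g) = (4 + g) + (-1 + g) = 3 + 2*g)
s(K) = 1 (s(K) = 1 + 0 = 1)
(-14/(s(1) + 10))*f(-3) = (-14/(1 + 10))*(3 + 2*(-3)) = (-14/11)*(3 - 6) = -14*1/11*(-3) = -14/11*(-3) = 42/11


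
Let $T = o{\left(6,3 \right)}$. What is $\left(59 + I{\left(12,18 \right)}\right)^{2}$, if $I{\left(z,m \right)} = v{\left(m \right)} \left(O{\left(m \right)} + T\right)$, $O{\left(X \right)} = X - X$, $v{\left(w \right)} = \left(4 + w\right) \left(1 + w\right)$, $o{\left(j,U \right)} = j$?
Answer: $6589489$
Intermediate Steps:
$T = 6$
$v{\left(w \right)} = \left(1 + w\right) \left(4 + w\right)$
$O{\left(X \right)} = 0$
$I{\left(z,m \right)} = 24 + 6 m^{2} + 30 m$ ($I{\left(z,m \right)} = \left(4 + m^{2} + 5 m\right) \left(0 + 6\right) = \left(4 + m^{2} + 5 m\right) 6 = 24 + 6 m^{2} + 30 m$)
$\left(59 + I{\left(12,18 \right)}\right)^{2} = \left(59 + \left(24 + 6 \cdot 18^{2} + 30 \cdot 18\right)\right)^{2} = \left(59 + \left(24 + 6 \cdot 324 + 540\right)\right)^{2} = \left(59 + \left(24 + 1944 + 540\right)\right)^{2} = \left(59 + 2508\right)^{2} = 2567^{2} = 6589489$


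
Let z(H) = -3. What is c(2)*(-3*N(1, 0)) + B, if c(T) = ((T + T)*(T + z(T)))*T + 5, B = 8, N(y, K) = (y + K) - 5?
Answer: -28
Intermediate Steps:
N(y, K) = -5 + K + y (N(y, K) = (K + y) - 5 = -5 + K + y)
c(T) = 5 + 2*T²*(-3 + T) (c(T) = ((T + T)*(T - 3))*T + 5 = ((2*T)*(-3 + T))*T + 5 = (2*T*(-3 + T))*T + 5 = 2*T²*(-3 + T) + 5 = 5 + 2*T²*(-3 + T))
c(2)*(-3*N(1, 0)) + B = (5 - 6*2² + 2*2³)*(-3*(-5 + 0 + 1)) + 8 = (5 - 6*4 + 2*8)*(-3*(-4)) + 8 = (5 - 24 + 16)*12 + 8 = -3*12 + 8 = -36 + 8 = -28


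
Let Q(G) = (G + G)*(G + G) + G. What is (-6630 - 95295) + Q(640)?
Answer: 1537115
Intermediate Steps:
Q(G) = G + 4*G**2 (Q(G) = (2*G)*(2*G) + G = 4*G**2 + G = G + 4*G**2)
(-6630 - 95295) + Q(640) = (-6630 - 95295) + 640*(1 + 4*640) = -101925 + 640*(1 + 2560) = -101925 + 640*2561 = -101925 + 1639040 = 1537115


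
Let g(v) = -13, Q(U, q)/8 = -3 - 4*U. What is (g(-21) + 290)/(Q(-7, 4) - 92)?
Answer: 277/108 ≈ 2.5648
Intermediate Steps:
Q(U, q) = -24 - 32*U (Q(U, q) = 8*(-3 - 4*U) = -24 - 32*U)
(g(-21) + 290)/(Q(-7, 4) - 92) = (-13 + 290)/((-24 - 32*(-7)) - 92) = 277/((-24 + 224) - 92) = 277/(200 - 92) = 277/108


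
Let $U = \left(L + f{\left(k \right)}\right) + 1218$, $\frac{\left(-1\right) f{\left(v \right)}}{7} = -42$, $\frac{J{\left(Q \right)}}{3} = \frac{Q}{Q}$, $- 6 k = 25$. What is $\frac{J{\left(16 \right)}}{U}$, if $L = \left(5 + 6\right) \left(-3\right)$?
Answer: $\frac{1}{493} \approx 0.0020284$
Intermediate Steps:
$k = - \frac{25}{6}$ ($k = \left(- \frac{1}{6}\right) 25 = - \frac{25}{6} \approx -4.1667$)
$L = -33$ ($L = 11 \left(-3\right) = -33$)
$J{\left(Q \right)} = 3$ ($J{\left(Q \right)} = 3 \frac{Q}{Q} = 3 \cdot 1 = 3$)
$f{\left(v \right)} = 294$ ($f{\left(v \right)} = \left(-7\right) \left(-42\right) = 294$)
$U = 1479$ ($U = \left(-33 + 294\right) + 1218 = 261 + 1218 = 1479$)
$\frac{J{\left(16 \right)}}{U} = \frac{3}{1479} = 3 \cdot \frac{1}{1479} = \frac{1}{493}$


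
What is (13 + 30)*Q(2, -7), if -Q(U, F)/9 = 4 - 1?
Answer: -1161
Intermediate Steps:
Q(U, F) = -27 (Q(U, F) = -9*(4 - 1) = -9*3 = -27)
(13 + 30)*Q(2, -7) = (13 + 30)*(-27) = 43*(-27) = -1161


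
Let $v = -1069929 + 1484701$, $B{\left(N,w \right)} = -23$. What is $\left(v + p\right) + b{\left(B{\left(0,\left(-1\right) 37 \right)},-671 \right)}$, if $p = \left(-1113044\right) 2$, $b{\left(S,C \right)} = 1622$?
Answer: $-1809694$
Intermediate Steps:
$p = -2226088$
$v = 414772$
$\left(v + p\right) + b{\left(B{\left(0,\left(-1\right) 37 \right)},-671 \right)} = \left(414772 - 2226088\right) + 1622 = -1811316 + 1622 = -1809694$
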